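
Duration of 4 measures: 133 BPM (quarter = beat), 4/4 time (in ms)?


Working:
Quarter-note beat duration = 60000 / 133 ms
Beats per measure (4/4) = 4
One measure = 4 × 60000 / 133 = 240000 / 133 ms
4 measures = 4 × 240000 / 133 = 960000 / 133
= 7218.0 ms


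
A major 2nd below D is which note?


Working:
A 2nd spans 2 letter names, so from D we land on C
A major 2nd = 2 semitones below D
Spell C at that pitch: C
= C


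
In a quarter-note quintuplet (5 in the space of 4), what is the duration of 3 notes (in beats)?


Working:
Quintuplet: 5 notes occupy the space of 4 quarter notes
Space = 4 × 1 = 4 beats
Each quintuplet note = 4 / 5 = 4/5 beats
3 notes = 3 × 4/5 = 12/5
= 12/5 beats


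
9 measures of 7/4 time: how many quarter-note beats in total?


Working:
Time signature 7/4: the bottom number 4 means the quarter note gets one count
The top number 7 means 7 quarter-note beats per measure
Total = 7 × 9 measures
= 63 quarter-note beats


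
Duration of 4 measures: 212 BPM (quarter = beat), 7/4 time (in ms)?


Step by step:
Quarter-note beat duration = 60000 / 212 ms
Beats per measure (7/4) = 7
One measure = 7 × 60000 / 212 = 420000 / 212 ms
4 measures = 4 × 420000 / 212 = 1680000 / 212
= 7924.5 ms


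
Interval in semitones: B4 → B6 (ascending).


Working:
Absolute semitone position = octave×12 + chromatic position
B4: 4×12 + 11 = 59
B6: 6×12 + 11 = 83
Difference = 83 - 59 = 24
= 24 semitones


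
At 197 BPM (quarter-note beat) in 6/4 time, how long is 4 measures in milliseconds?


Step by step:
Quarter-note beat duration = 60000 / 197 ms
Beats per measure (6/4) = 6
One measure = 6 × 60000 / 197 = 360000 / 197 ms
4 measures = 4 × 360000 / 197 = 1440000 / 197
= 7309.6 ms


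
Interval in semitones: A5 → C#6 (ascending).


Working:
Absolute semitone position = octave×12 + chromatic position
A5: 5×12 + 9 = 69
C#6: 6×12 + 1 = 73
Difference = 73 - 69 = 4
= 4 semitones


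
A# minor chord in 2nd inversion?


Solution.
Root position: A# C# E#
2nd inversion: move root and 3rd up an octave
Bass note: E#
Notes (bottom to top) = E# A# C#


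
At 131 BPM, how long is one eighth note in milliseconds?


One quarter-note beat = 60000 / BPM = 60000 / 131 ms
Eighth note = 1/2 × quarter note
Duration = 1/2 × 60000 / 131 = 30000 / 131
= 229.0 ms


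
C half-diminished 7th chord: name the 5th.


Solution.
Half-diminished 7th chord = root + minor 3rd + diminished 5th + minor 7th
Seventh chords stack in thirds, so the letter names are C-E-G-B
Root: C
Minor 3rd above C: Eb
Diminished 5th above C: Gb
Minor 7th above C: Bb
The 5th = Gb


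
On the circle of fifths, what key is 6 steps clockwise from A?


Let's work it out.
Each clockwise step on the circle of fifths moves up a perfect 5th
From A: A → E → B → F#/Gb → Db → Ab → Eb
= Eb


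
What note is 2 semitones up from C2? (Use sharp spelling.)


C2: chromatic position 0 in octave 2 → absolute = 2×12 + 0 = 24
Transpose up 2: 24 + 2 = 26
26 = 2×12 + 2 → D in octave 2
Result = D2


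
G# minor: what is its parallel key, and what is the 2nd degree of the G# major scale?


Step by step:
Parallel keys share the same tonic but differ in mode
G# minor → parallel is G# major
G# major scale: G# A# B# C# D# E# F##
= G# major; 2nd degree = A#


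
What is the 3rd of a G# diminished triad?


Step by step:
Diminished triad = root + minor 3rd (3 semitones) + diminished 5th (6 semitones)
A triad on G# stacks thirds, so the chord tones use letter names G-B-D
Root: G#
Minor 3rd above G#: B
Diminished 5th above G#: D
The 3rd = B


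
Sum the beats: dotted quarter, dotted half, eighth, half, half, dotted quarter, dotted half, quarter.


Reasoning:
Beat values:
  dotted quarter = 1.5 beats
  dotted half = 3 beats
  eighth = 0.5 beats
  half = 2 beats
  half = 2 beats
  dotted quarter = 1.5 beats
  dotted half = 3 beats
  quarter = 1 beat
Sum = 1.5 + 3 + 0.5 + 2 + 2 + 1.5 + 3 + 1
= 14.5 beats


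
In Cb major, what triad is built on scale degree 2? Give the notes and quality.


Solution.
Cb major scale: Cb Db Eb Fb Gb Ab Bb
Diatonic triad on degree 2 stacks scale notes 2, 4, 6: Db Fb Ab
Db→Fb = 3 semitones; Db→Ab = 7 semitones → minor triad
= Db Fb Ab (minor)


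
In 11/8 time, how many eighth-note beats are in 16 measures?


Let's work it out.
Time signature 11/8: the bottom number 8 means the eighth note gets one count
The top number 11 means 11 eighth-note beats per measure
Total = 11 × 16 measures
= 176 eighth-note beats


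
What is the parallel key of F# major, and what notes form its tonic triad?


Reasoning:
Parallel keys share the same tonic but differ in mode
F# major → parallel is F# minor
Tonic triad of F# minor = F# A C#
= F# minor; triad = F# A C#


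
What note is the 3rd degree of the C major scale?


Reasoning:
Major scale pattern: W-W-H-W-W-W-H (2-2-1-2-2-2-1 semitones)
Starting from C:
  C + 2 semitones → D
  D + 2 semitones → E
  E + 1 semitone → F
  F + 2 semitones → G
  G + 2 semitones → A
  A + 2 semitones → B
  B + 1 semitone → C
Scale: C D E F G A B
Degree 3 = E


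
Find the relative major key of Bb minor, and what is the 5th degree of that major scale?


The relative major shares the key signature and is a minor 3rd above the minor tonic
A minor 3rd above Bb is Db
→ relative major of Bb minor is Db major
Db major scale: Db Eb F Gb Ab Bb C
= Db major; 5th degree = Ab


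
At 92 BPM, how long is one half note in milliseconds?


Reasoning:
One quarter-note beat = 60000 / BPM = 60000 / 92 ms
Half note = 2 × quarter note
Duration = 2 × 60000 / 92 = 120000 / 92
= 1304.3 ms


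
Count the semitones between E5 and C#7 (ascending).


Let's work it out.
Absolute semitone position = octave×12 + chromatic position
E5: 5×12 + 4 = 64
C#7: 7×12 + 1 = 85
Difference = 85 - 64 = 21
= 21 semitones


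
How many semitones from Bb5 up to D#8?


Absolute semitone position = octave×12 + chromatic position
Bb5: 5×12 + 10 = 70
D#8: 8×12 + 3 = 99
Difference = 99 - 70 = 29
= 29 semitones


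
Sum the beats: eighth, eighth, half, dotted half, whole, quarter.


Beat values:
  eighth = 0.5 beats
  eighth = 0.5 beats
  half = 2 beats
  dotted half = 3 beats
  whole = 4 beats
  quarter = 1 beat
Sum = 0.5 + 0.5 + 2 + 3 + 4 + 1
= 11 beats


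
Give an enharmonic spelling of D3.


Working:
Enharmonic notes sound the same pitch but are spelled with different letter names
D and C## name the same pitch class
= C##3


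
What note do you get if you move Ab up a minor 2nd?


Solution.
minor 2nd: 2 letter names, 1 semitones
Letter: A + 1 → B
Pitch: Ab + 1 semitones, spelled as a B → Bbb
= Bbb


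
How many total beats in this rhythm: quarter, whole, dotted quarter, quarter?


Solution.
Beat values:
  quarter = 1 beat
  whole = 4 beats
  dotted quarter = 1.5 beats
  quarter = 1 beat
Sum = 1 + 4 + 1.5 + 1
= 7.5 beats


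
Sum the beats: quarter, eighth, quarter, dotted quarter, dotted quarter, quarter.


Reasoning:
Beat values:
  quarter = 1 beat
  eighth = 0.5 beats
  quarter = 1 beat
  dotted quarter = 1.5 beats
  dotted quarter = 1.5 beats
  quarter = 1 beat
Sum = 1 + 0.5 + 1 + 1.5 + 1.5 + 1
= 6.5 beats


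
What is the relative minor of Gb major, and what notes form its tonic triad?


Step by step:
The relative minor shares the major's key signature and starts on its 6th degree
6th degree = a major 6th above the tonic; a major 6th above Gb is Eb
→ relative minor of Gb major is Eb minor
Tonic triad of Eb minor = root + minor 3rd + perfect 5th = Eb Gb Bb
= Eb minor; triad = Eb Gb Bb


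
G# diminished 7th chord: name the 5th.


Reasoning:
Diminished 7th chord = root + minor 3rd + diminished 5th + diminished 7th
Seventh chords stack in thirds, so the letter names are G-B-D-F
Root: G#
Minor 3rd above G#: B
Diminished 5th above G#: D
Diminished 7th above G#: F
The 5th = D


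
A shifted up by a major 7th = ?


Working:
major 7th: 7 letter names, 11 semitones
Letter: A + 6 → G
Pitch: A + 11 semitones, spelled as a G → G#
= G#


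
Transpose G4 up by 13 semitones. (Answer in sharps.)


Solution.
G4: chromatic position 7 in octave 4 → absolute = 4×12 + 7 = 55
Transpose up 13: 55 + 13 = 68
68 = 5×12 + 8 → G# in octave 5
Result = G#5


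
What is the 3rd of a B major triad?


Major triad = root + major 3rd (4 semitones) + perfect 5th (7 semitones)
A triad on B stacks thirds, so the chord tones use letter names B-D-F
Root: B
Major 3rd above B: D#
Perfect 5th above B: F#
The 3rd = D#


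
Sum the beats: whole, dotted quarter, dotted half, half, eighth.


Beat values:
  whole = 4 beats
  dotted quarter = 1.5 beats
  dotted half = 3 beats
  half = 2 beats
  eighth = 0.5 beats
Sum = 4 + 1.5 + 3 + 2 + 0.5
= 11 beats


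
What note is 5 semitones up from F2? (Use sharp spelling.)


Working:
F2: chromatic position 5 in octave 2 → absolute = 2×12 + 5 = 29
Transpose up 5: 29 + 5 = 34
34 = 2×12 + 10 → A# in octave 2
Result = A#2


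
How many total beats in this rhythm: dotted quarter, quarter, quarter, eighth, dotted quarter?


Let's work it out.
Beat values:
  dotted quarter = 1.5 beats
  quarter = 1 beat
  quarter = 1 beat
  eighth = 0.5 beats
  dotted quarter = 1.5 beats
Sum = 1.5 + 1 + 1 + 0.5 + 1.5
= 5.5 beats


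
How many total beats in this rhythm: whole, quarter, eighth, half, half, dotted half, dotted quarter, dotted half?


Solution.
Beat values:
  whole = 4 beats
  quarter = 1 beat
  eighth = 0.5 beats
  half = 2 beats
  half = 2 beats
  dotted half = 3 beats
  dotted quarter = 1.5 beats
  dotted half = 3 beats
Sum = 4 + 1 + 0.5 + 2 + 2 + 3 + 1.5 + 3
= 17 beats


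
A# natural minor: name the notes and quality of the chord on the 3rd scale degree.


A# natural minor scale: A# B# C# D# E# F# G#
Diatonic triad on degree 3 stacks scale notes 3, 5, 7: C# E# G#
C#→E# = 4 semitones; C#→G# = 7 semitones → major triad
= C# E# G# (major)


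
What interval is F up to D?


Working:
Letter names: F → D spans 6 letter names → a 6th
Semitones: F → D = 9 half-steps
A 6th of 9 semitones is a major 6th
= major 6th


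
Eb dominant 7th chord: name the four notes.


Let's work it out.
Dominant 7th chord = root + major 3rd + perfect 5th + minor 7th
Seventh chords stack in thirds, so the letter names are E-G-B-D
Root: Eb
Major 3rd above Eb: G
Perfect 5th above Eb: Bb
Minor 7th above Eb: Db
Chord = Eb G Bb Db


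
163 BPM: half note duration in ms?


Step by step:
One quarter-note beat = 60000 / BPM = 60000 / 163 ms
Half note = 2 × quarter note
Duration = 2 × 60000 / 163 = 120000 / 163
= 736.2 ms


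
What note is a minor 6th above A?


Let's work it out.
A 6th spans 6 letter names, so from A we land on F
A minor 6th = 8 semitones above A
Spell F at that pitch: F
= F


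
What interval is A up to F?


Solution.
Letter names: A → F spans 6 letter names → a 6th
Semitones: A → F = 8 half-steps
A 6th of 8 semitones is a minor 6th
= minor 6th


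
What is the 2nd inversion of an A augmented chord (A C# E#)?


Root position: A C# E#
2nd inversion: move root and 3rd up an octave
Bass note: E#
Notes (bottom to top) = E# A C#


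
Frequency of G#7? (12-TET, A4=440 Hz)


f = 440 × 2^(n/12) where n = semitones from A4
G#7: 35 semitones from A4
f = 440 × 2^(35/12)
f = 3322.44 Hz


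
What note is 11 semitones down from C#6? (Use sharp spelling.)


Working:
C#6: chromatic position 1 in octave 6 → absolute = 6×12 + 1 = 73
Transpose down 11: 73 - 11 = 62
62 = 5×12 + 2 → D in octave 5
Result = D5


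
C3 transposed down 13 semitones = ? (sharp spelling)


Reasoning:
C3: chromatic position 0 in octave 3 → absolute = 3×12 + 0 = 36
Transpose down 13: 36 - 13 = 23
23 = 1×12 + 11 → B in octave 1
Result = B1


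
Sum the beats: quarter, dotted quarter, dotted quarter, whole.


Beat values:
  quarter = 1 beat
  dotted quarter = 1.5 beats
  dotted quarter = 1.5 beats
  whole = 4 beats
Sum = 1 + 1.5 + 1.5 + 4
= 8 beats


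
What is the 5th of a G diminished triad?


Diminished triad = root + minor 3rd (3 semitones) + diminished 5th (6 semitones)
A triad on G stacks thirds, so the chord tones use letter names G-B-D
Root: G
Minor 3rd above G: Bb
Diminished 5th above G: Db
The 5th = Db


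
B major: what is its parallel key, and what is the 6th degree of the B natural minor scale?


Let's work it out.
Parallel keys share the same tonic but differ in mode
B major → parallel is B minor
B natural minor scale: B C# D E F# G A
= B minor; 6th degree = G


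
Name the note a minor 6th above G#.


A 6th spans 6 letter names, so from G we land on E
A minor 6th = 8 semitones above G#
Spell E at that pitch: E
= E


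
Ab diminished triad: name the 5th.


Step by step:
Diminished triad = root + minor 3rd (3 semitones) + diminished 5th (6 semitones)
A triad on Ab stacks thirds, so the chord tones use letter names A-C-E
Root: Ab
Minor 3rd above Ab: Cb
Diminished 5th above Ab: Ebb
The 5th = Ebb


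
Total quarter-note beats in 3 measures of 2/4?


Time signature 2/4: the bottom number 4 means the quarter note gets one count
The top number 2 means 2 quarter-note beats per measure
Total = 2 × 3 measures
= 6 quarter-note beats


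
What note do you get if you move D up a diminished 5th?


Reasoning:
diminished 5th: 5 letter names, 6 semitones
Letter: D + 4 → A
Pitch: D + 6 semitones, spelled as an A → Ab
= Ab


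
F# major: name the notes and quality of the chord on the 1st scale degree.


Reasoning:
F# major scale: F# G# A# B C# D# E#
Diatonic triad on degree 1 stacks scale notes 1, 3, 5: F# A# C#
F#→A# = 4 semitones; F#→C# = 7 semitones → major triad
= F# A# C# (major)


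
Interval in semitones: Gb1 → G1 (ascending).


Step by step:
Absolute semitone position = octave×12 + chromatic position
Gb1: 1×12 + 6 = 18
G1: 1×12 + 7 = 19
Difference = 19 - 18 = 1
= 1 semitone


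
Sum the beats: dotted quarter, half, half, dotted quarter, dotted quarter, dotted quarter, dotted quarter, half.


Beat values:
  dotted quarter = 1.5 beats
  half = 2 beats
  half = 2 beats
  dotted quarter = 1.5 beats
  dotted quarter = 1.5 beats
  dotted quarter = 1.5 beats
  dotted quarter = 1.5 beats
  half = 2 beats
Sum = 1.5 + 2 + 2 + 1.5 + 1.5 + 1.5 + 1.5 + 2
= 13.5 beats


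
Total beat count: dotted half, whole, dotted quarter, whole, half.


Beat values:
  dotted half = 3 beats
  whole = 4 beats
  dotted quarter = 1.5 beats
  whole = 4 beats
  half = 2 beats
Sum = 3 + 4 + 1.5 + 4 + 2
= 14.5 beats


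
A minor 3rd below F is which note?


Step by step:
A 3rd spans 3 letter names, so from F we land on D
A minor 3rd = 3 semitones below F
Spell D at that pitch: D
= D


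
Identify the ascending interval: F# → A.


Solution.
Letter names: F → A spans 3 letter names → a 3rd
Semitones: F# → A = 3 half-steps
A 3rd of 3 semitones is a minor 3rd
= minor 3rd


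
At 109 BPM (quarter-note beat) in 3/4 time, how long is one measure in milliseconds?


Solution.
Quarter-note beat duration = 60000 / 109 ms
Beats per measure (3/4) = 3
One measure = 3 × 60000 / 109 = 180000 / 109 ms
= 1651.4 ms


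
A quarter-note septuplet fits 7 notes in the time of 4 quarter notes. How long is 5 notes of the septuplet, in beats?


Septuplet: 7 notes occupy the space of 4 quarter notes
Space = 4 × 1 = 4 beats
Each septuplet note = 4 / 7 = 4/7 beats
5 notes = 5 × 4/7 = 20/7
= 20/7 beats


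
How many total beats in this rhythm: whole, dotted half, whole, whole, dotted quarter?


Reasoning:
Beat values:
  whole = 4 beats
  dotted half = 3 beats
  whole = 4 beats
  whole = 4 beats
  dotted quarter = 1.5 beats
Sum = 4 + 3 + 4 + 4 + 1.5
= 16.5 beats


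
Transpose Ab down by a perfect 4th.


Step by step:
perfect 4th: 4 letter names, 5 semitones
Letter: A - 3 → E
Pitch: Ab - 5 semitones, spelled as an E → Eb
= Eb


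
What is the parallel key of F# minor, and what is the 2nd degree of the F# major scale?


Step by step:
Parallel keys share the same tonic but differ in mode
F# minor → parallel is F# major
F# major scale: F# G# A# B C# D# E#
= F# major; 2nd degree = G#


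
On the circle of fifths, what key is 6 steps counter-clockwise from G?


Solution.
Each counter-clockwise step moves down a perfect 5th (= up a perfect 4th)
From G: G → C → F → Bb → Eb → Ab → Db
= Db


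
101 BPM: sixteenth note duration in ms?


Step by step:
One quarter-note beat = 60000 / BPM = 60000 / 101 ms
Sixteenth note = 1/4 × quarter note
Duration = 1/4 × 60000 / 101 = 15000 / 101
= 148.5 ms


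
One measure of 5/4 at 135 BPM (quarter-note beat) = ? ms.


Quarter-note beat duration = 60000 / 135 ms
Beats per measure (5/4) = 5
One measure = 5 × 60000 / 135 = 300000 / 135 ms
= 2222.2 ms


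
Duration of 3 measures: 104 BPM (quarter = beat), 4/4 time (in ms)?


Solution.
Quarter-note beat duration = 60000 / 104 ms
Beats per measure (4/4) = 4
One measure = 4 × 60000 / 104 = 240000 / 104 ms
3 measures = 3 × 240000 / 104 = 720000 / 104
= 6923.1 ms


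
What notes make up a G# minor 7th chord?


Minor 7th chord = root + minor 3rd + perfect 5th + minor 7th
Seventh chords stack in thirds, so the letter names are G-B-D-F
Root: G#
Minor 3rd above G#: B
Perfect 5th above G#: D#
Minor 7th above G#: F#
Chord = G# B D# F#


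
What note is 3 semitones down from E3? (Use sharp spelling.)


Let's work it out.
E3: chromatic position 4 in octave 3 → absolute = 3×12 + 4 = 40
Transpose down 3: 40 - 3 = 37
37 = 3×12 + 1 → C# in octave 3
Result = C#3


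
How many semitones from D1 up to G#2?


Reasoning:
Absolute semitone position = octave×12 + chromatic position
D1: 1×12 + 2 = 14
G#2: 2×12 + 8 = 32
Difference = 32 - 14 = 18
= 18 semitones


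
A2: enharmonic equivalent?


Reasoning:
Enharmonic notes sound the same pitch but are spelled with different letter names
A and Bbb name the same pitch class
= Bbb2


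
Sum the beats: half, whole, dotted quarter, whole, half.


Step by step:
Beat values:
  half = 2 beats
  whole = 4 beats
  dotted quarter = 1.5 beats
  whole = 4 beats
  half = 2 beats
Sum = 2 + 4 + 1.5 + 4 + 2
= 13.5 beats


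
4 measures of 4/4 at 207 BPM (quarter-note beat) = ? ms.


Step by step:
Quarter-note beat duration = 60000 / 207 ms
Beats per measure (4/4) = 4
One measure = 4 × 60000 / 207 = 240000 / 207 ms
4 measures = 4 × 240000 / 207 = 960000 / 207
= 4637.7 ms


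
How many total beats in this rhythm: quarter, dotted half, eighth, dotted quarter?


Beat values:
  quarter = 1 beat
  dotted half = 3 beats
  eighth = 0.5 beats
  dotted quarter = 1.5 beats
Sum = 1 + 3 + 0.5 + 1.5
= 6 beats


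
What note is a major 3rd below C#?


Solution.
A 3rd spans 3 letter names, so from C we land on A
A major 3rd = 4 semitones below C#
Spell A at that pitch: A
= A


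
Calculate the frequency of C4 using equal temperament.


Step by step:
f = 440 × 2^(n/12) where n = semitones from A4
C4: -9 semitones from A4
f = 440 × 2^(-9/12)
f = 261.63 Hz


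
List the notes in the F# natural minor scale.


Natural minor scale pattern: W-H-W-W-H-W-W (2-1-2-2-1-2-2 semitones)
Starting from F#:
  F# + 2 semitones → G#
  G# + 1 semitone → A
  A + 2 semitones → B
  B + 2 semitones → C#
  C# + 1 semitone → D
  D + 2 semitones → E
  E + 2 semitones → F#
Scale = F# G# A B C# D E


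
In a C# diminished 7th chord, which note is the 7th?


Solution.
Diminished 7th chord = root + minor 3rd + diminished 5th + diminished 7th
Seventh chords stack in thirds, so the letter names are C-E-G-B
Root: C#
Minor 3rd above C#: E
Diminished 5th above C#: G
Diminished 7th above C#: Bb
The 7th = Bb


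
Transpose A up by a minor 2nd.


minor 2nd: 2 letter names, 1 semitones
Letter: A + 1 → B
Pitch: A + 1 semitones, spelled as a B → Bb
= Bb


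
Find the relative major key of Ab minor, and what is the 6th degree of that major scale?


Working:
The relative major shares the key signature and is a minor 3rd above the minor tonic
A minor 3rd above Ab is Cb
→ relative major of Ab minor is Cb major
Cb major scale: Cb Db Eb Fb Gb Ab Bb
= Cb major; 6th degree = Ab


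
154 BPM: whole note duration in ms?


Reasoning:
One quarter-note beat = 60000 / BPM = 60000 / 154 ms
Whole note = 4 × quarter note
Duration = 4 × 60000 / 154 = 240000 / 154
= 1558.4 ms


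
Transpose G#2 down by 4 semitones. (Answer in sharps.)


Working:
G#2: chromatic position 8 in octave 2 → absolute = 2×12 + 8 = 32
Transpose down 4: 32 - 4 = 28
28 = 2×12 + 4 → E in octave 2
Result = E2


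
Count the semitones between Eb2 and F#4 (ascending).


Step by step:
Absolute semitone position = octave×12 + chromatic position
Eb2: 2×12 + 3 = 27
F#4: 4×12 + 6 = 54
Difference = 54 - 27 = 27
= 27 semitones


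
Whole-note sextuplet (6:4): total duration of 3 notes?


Let's work it out.
Sextuplet: 6 notes occupy the space of 4 whole notes
Space = 4 × 4 = 16 beats
Each sextuplet note = 16 / 6 = 8/3 beats
3 notes = 3 × 8/3 = 8
= 8 beats


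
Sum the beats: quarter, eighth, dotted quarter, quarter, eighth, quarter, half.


Working:
Beat values:
  quarter = 1 beat
  eighth = 0.5 beats
  dotted quarter = 1.5 beats
  quarter = 1 beat
  eighth = 0.5 beats
  quarter = 1 beat
  half = 2 beats
Sum = 1 + 0.5 + 1.5 + 1 + 0.5 + 1 + 2
= 7.5 beats


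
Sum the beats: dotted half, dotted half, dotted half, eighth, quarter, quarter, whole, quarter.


Working:
Beat values:
  dotted half = 3 beats
  dotted half = 3 beats
  dotted half = 3 beats
  eighth = 0.5 beats
  quarter = 1 beat
  quarter = 1 beat
  whole = 4 beats
  quarter = 1 beat
Sum = 3 + 3 + 3 + 0.5 + 1 + 1 + 4 + 1
= 16.5 beats


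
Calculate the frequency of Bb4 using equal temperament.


Reasoning:
f = 440 × 2^(n/12) where n = semitones from A4
Bb4: 1 semitones from A4
f = 440 × 2^(1/12)
f = 466.16 Hz


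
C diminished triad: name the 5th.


Step by step:
Diminished triad = root + minor 3rd (3 semitones) + diminished 5th (6 semitones)
A triad on C stacks thirds, so the chord tones use letter names C-E-G
Root: C
Minor 3rd above C: Eb
Diminished 5th above C: Gb
The 5th = Gb


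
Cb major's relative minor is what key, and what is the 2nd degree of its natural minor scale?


Step by step:
The relative minor shares the major's key signature and starts on its 6th degree
6th degree = a major 6th above the tonic; a major 6th above Cb is Ab
→ relative minor of Cb major is Ab minor
Ab natural minor scale: Ab Bb Cb Db Eb Fb Gb
= Ab minor; 2nd degree = Bb


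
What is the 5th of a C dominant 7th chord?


Reasoning:
Dominant 7th chord = root + major 3rd + perfect 5th + minor 7th
Seventh chords stack in thirds, so the letter names are C-E-G-B
Root: C
Major 3rd above C: E
Perfect 5th above C: G
Minor 7th above C: Bb
The 5th = G


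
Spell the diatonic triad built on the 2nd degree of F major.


F major scale: F G A Bb C D E
Diatonic triad on degree 2 stacks scale notes 2, 4, 6: G Bb D
G→Bb = 3 semitones; G→D = 7 semitones → minor triad
= G Bb D (minor)


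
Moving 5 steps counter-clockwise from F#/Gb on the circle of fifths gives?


Each counter-clockwise step moves down a perfect 5th (= up a perfect 4th)
From F#/Gb: F#/Gb → B → E → A → D → G
= G


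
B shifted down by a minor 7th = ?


minor 7th: 7 letter names, 10 semitones
Letter: B - 6 → C
Pitch: B - 10 semitones, spelled as a C → C#
= C#


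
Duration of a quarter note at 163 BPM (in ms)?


One quarter-note beat = 60000 / BPM = 60000 / 163 ms
Duration = 60000 / 163
= 368.1 ms


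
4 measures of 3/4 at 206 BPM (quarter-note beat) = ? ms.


Step by step:
Quarter-note beat duration = 60000 / 206 ms
Beats per measure (3/4) = 3
One measure = 3 × 60000 / 206 = 180000 / 206 ms
4 measures = 4 × 180000 / 206 = 720000 / 206
= 3495.1 ms


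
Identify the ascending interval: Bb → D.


Working:
Letter names: B → D spans 3 letter names → a 3rd
Semitones: Bb → D = 4 half-steps
A 3rd of 4 semitones is a major 3rd
= major 3rd


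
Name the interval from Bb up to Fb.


Letter names: B → F spans 5 letter names → a 5th
Semitones: Bb → Fb = 6 half-steps
A 5th of 6 semitones is a diminished 5th
= diminished 5th


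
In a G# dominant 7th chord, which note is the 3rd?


Let's work it out.
Dominant 7th chord = root + major 3rd + perfect 5th + minor 7th
Seventh chords stack in thirds, so the letter names are G-B-D-F
Root: G#
Major 3rd above G#: B#
Perfect 5th above G#: D#
Minor 7th above G#: F#
The 3rd = B#


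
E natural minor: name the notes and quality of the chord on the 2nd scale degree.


E natural minor scale: E F# G A B C D
Diatonic triad on degree 2 stacks scale notes 2, 4, 6: F# A C
F#→A = 3 semitones; F#→C = 6 semitones → diminished triad
= F# A C (diminished)


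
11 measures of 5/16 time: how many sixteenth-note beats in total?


Solution.
Time signature 5/16: the bottom number 16 means the sixteenth note gets one count
The top number 5 means 5 sixteenth-note beats per measure
Total = 5 × 11 measures
= 55 sixteenth-note beats


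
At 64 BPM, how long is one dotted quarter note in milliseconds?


Step by step:
One quarter-note beat = 60000 / BPM = 60000 / 64 ms
Dotted quarter note = 3/2 × quarter note
Duration = 3/2 × 60000 / 64 = 90000 / 64
= 1406.2 ms


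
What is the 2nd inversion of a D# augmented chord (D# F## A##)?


Solution.
Root position: D# F## A##
2nd inversion: move root and 3rd up an octave
Bass note: A##
Notes (bottom to top) = A## D# F##


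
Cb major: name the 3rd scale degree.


Solution.
Major scale pattern: W-W-H-W-W-W-H (2-2-1-2-2-2-1 semitones)
Starting from Cb:
  Cb + 2 semitones → Db
  Db + 2 semitones → Eb
  Eb + 1 semitone → Fb
  Fb + 2 semitones → Gb
  Gb + 2 semitones → Ab
  Ab + 2 semitones → Bb
  Bb + 1 semitone → Cb
Scale: Cb Db Eb Fb Gb Ab Bb
Degree 3 = Eb


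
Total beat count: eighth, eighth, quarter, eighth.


Reasoning:
Beat values:
  eighth = 0.5 beats
  eighth = 0.5 beats
  quarter = 1 beat
  eighth = 0.5 beats
Sum = 0.5 + 0.5 + 1 + 0.5
= 2.5 beats


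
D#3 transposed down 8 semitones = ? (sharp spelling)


Let's work it out.
D#3: chromatic position 3 in octave 3 → absolute = 3×12 + 3 = 39
Transpose down 8: 39 - 8 = 31
31 = 2×12 + 7 → G in octave 2
Result = G2


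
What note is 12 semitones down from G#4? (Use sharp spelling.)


G#4: chromatic position 8 in octave 4 → absolute = 4×12 + 8 = 56
Transpose down 12: 56 - 12 = 44
44 = 3×12 + 8 → G# in octave 3
Result = G#3


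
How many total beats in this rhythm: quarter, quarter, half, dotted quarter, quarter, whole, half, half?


Working:
Beat values:
  quarter = 1 beat
  quarter = 1 beat
  half = 2 beats
  dotted quarter = 1.5 beats
  quarter = 1 beat
  whole = 4 beats
  half = 2 beats
  half = 2 beats
Sum = 1 + 1 + 2 + 1.5 + 1 + 4 + 2 + 2
= 14.5 beats


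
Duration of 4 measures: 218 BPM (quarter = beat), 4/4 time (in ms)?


Quarter-note beat duration = 60000 / 218 ms
Beats per measure (4/4) = 4
One measure = 4 × 60000 / 218 = 240000 / 218 ms
4 measures = 4 × 240000 / 218 = 960000 / 218
= 4403.7 ms


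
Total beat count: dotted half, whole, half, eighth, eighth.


Reasoning:
Beat values:
  dotted half = 3 beats
  whole = 4 beats
  half = 2 beats
  eighth = 0.5 beats
  eighth = 0.5 beats
Sum = 3 + 4 + 2 + 0.5 + 0.5
= 10 beats


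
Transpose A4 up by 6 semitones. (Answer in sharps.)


Let's work it out.
A4: chromatic position 9 in octave 4 → absolute = 4×12 + 9 = 57
Transpose up 6: 57 + 6 = 63
63 = 5×12 + 3 → D# in octave 5
Result = D#5


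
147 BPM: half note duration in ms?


Step by step:
One quarter-note beat = 60000 / BPM = 60000 / 147 ms
Half note = 2 × quarter note
Duration = 2 × 60000 / 147 = 120000 / 147
= 816.3 ms


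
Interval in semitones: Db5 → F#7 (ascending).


Absolute semitone position = octave×12 + chromatic position
Db5: 5×12 + 1 = 61
F#7: 7×12 + 6 = 90
Difference = 90 - 61 = 29
= 29 semitones


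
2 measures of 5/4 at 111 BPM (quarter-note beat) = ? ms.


Let's work it out.
Quarter-note beat duration = 60000 / 111 ms
Beats per measure (5/4) = 5
One measure = 5 × 60000 / 111 = 300000 / 111 ms
2 measures = 2 × 300000 / 111 = 600000 / 111
= 5405.4 ms


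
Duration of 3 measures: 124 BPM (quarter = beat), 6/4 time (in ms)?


Step by step:
Quarter-note beat duration = 60000 / 124 ms
Beats per measure (6/4) = 6
One measure = 6 × 60000 / 124 = 360000 / 124 ms
3 measures = 3 × 360000 / 124 = 1080000 / 124
= 8709.7 ms


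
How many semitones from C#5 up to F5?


Reasoning:
Absolute semitone position = octave×12 + chromatic position
C#5: 5×12 + 1 = 61
F5: 5×12 + 5 = 65
Difference = 65 - 61 = 4
= 4 semitones


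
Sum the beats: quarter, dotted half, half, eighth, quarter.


Reasoning:
Beat values:
  quarter = 1 beat
  dotted half = 3 beats
  half = 2 beats
  eighth = 0.5 beats
  quarter = 1 beat
Sum = 1 + 3 + 2 + 0.5 + 1
= 7.5 beats


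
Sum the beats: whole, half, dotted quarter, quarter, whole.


Beat values:
  whole = 4 beats
  half = 2 beats
  dotted quarter = 1.5 beats
  quarter = 1 beat
  whole = 4 beats
Sum = 4 + 2 + 1.5 + 1 + 4
= 12.5 beats


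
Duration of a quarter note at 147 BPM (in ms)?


Reasoning:
One quarter-note beat = 60000 / BPM = 60000 / 147 ms
Duration = 60000 / 147
= 408.2 ms


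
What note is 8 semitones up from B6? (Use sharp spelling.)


B6: chromatic position 11 in octave 6 → absolute = 6×12 + 11 = 83
Transpose up 8: 83 + 8 = 91
91 = 7×12 + 7 → G in octave 7
Result = G7


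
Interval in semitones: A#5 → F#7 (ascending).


Step by step:
Absolute semitone position = octave×12 + chromatic position
A#5: 5×12 + 10 = 70
F#7: 7×12 + 6 = 90
Difference = 90 - 70 = 20
= 20 semitones


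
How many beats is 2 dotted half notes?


Solution.
Base half note = 2 beats
Dot 1 adds half the previous value: +1
One dotted half = 2 + 1 = 3
2 of them = 2 × 3 = 6
= 6 beats


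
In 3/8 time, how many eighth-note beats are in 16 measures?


Step by step:
Time signature 3/8: the bottom number 8 means the eighth note gets one count
The top number 3 means 3 eighth-note beats per measure
Total = 3 × 16 measures
= 48 eighth-note beats


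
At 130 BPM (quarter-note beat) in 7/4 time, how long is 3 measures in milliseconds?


Quarter-note beat duration = 60000 / 130 ms
Beats per measure (7/4) = 7
One measure = 7 × 60000 / 130 = 420000 / 130 ms
3 measures = 3 × 420000 / 130 = 1260000 / 130
= 9692.3 ms


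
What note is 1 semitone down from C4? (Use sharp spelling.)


C4: chromatic position 0 in octave 4 → absolute = 4×12 + 0 = 48
Transpose down 1: 48 - 1 = 47
47 = 3×12 + 11 → B in octave 3
Result = B3


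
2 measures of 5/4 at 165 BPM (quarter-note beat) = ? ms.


Reasoning:
Quarter-note beat duration = 60000 / 165 ms
Beats per measure (5/4) = 5
One measure = 5 × 60000 / 165 = 300000 / 165 ms
2 measures = 2 × 300000 / 165 = 600000 / 165
= 3636.4 ms


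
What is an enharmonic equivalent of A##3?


Enharmonic notes sound the same pitch but are spelled with different letter names
A## and B name the same pitch class
= B3


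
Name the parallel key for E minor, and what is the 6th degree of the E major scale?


Parallel keys share the same tonic but differ in mode
E minor → parallel is E major
E major scale: E F# G# A B C# D#
= E major; 6th degree = C#


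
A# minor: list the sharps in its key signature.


Let's work it out.
Sharp minor keys follow the circle of fifths: A(0), E(1), B(2), F#(3), C#(4), G#(5), D#(6), A#(7)
A# minor has 7 sharps
Order of sharps: F# C# G# D# A# E# B# → first 7: F#, C#, G#, D#, A#, E#, B#
= F#, C#, G#, D#, A#, E#, B#


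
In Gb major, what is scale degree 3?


Step by step:
Major scale pattern: W-W-H-W-W-W-H (2-2-1-2-2-2-1 semitones)
Starting from Gb:
  Gb + 2 semitones → Ab
  Ab + 2 semitones → Bb
  Bb + 1 semitone → Cb
  Cb + 2 semitones → Db
  Db + 2 semitones → Eb
  Eb + 2 semitones → F
  F + 1 semitone → Gb
Scale: Gb Ab Bb Cb Db Eb F
Degree 3 = Bb


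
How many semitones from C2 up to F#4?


Reasoning:
Absolute semitone position = octave×12 + chromatic position
C2: 2×12 + 0 = 24
F#4: 4×12 + 6 = 54
Difference = 54 - 24 = 30
= 30 semitones


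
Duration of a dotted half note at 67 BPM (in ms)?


Step by step:
One quarter-note beat = 60000 / BPM = 60000 / 67 ms
Dotted half note = 3 × quarter note
Duration = 3 × 60000 / 67 = 180000 / 67
= 2686.6 ms


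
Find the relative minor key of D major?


Step by step:
The relative minor shares the major's key signature and starts on its 6th degree
6th degree = a major 6th above the tonic; a major 6th above D is B
→ relative minor of D major is B minor
= B minor


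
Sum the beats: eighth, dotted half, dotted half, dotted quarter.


Working:
Beat values:
  eighth = 0.5 beats
  dotted half = 3 beats
  dotted half = 3 beats
  dotted quarter = 1.5 beats
Sum = 0.5 + 3 + 3 + 1.5
= 8 beats


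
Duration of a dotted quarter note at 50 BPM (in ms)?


Working:
One quarter-note beat = 60000 / BPM = 60000 / 50 ms
Dotted quarter note = 3/2 × quarter note
Duration = 3/2 × 60000 / 50 = 90000 / 50
= 1800.0 ms


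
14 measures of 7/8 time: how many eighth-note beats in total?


Solution.
Time signature 7/8: the bottom number 8 means the eighth note gets one count
The top number 7 means 7 eighth-note beats per measure
Total = 7 × 14 measures
= 98 eighth-note beats


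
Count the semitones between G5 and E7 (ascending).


Working:
Absolute semitone position = octave×12 + chromatic position
G5: 5×12 + 7 = 67
E7: 7×12 + 4 = 88
Difference = 88 - 67 = 21
= 21 semitones


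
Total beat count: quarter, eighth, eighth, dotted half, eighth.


Solution.
Beat values:
  quarter = 1 beat
  eighth = 0.5 beats
  eighth = 0.5 beats
  dotted half = 3 beats
  eighth = 0.5 beats
Sum = 1 + 0.5 + 0.5 + 3 + 0.5
= 5.5 beats


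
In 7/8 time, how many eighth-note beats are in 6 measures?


Working:
Time signature 7/8: the bottom number 8 means the eighth note gets one count
The top number 7 means 7 eighth-note beats per measure
Total = 7 × 6 measures
= 42 eighth-note beats


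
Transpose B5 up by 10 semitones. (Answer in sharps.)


Reasoning:
B5: chromatic position 11 in octave 5 → absolute = 5×12 + 11 = 71
Transpose up 10: 71 + 10 = 81
81 = 6×12 + 9 → A in octave 6
Result = A6


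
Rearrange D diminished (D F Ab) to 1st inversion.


Step by step:
Root position: D F Ab
1st inversion: move root up an octave
Bass note: F
Notes (bottom to top) = F Ab D


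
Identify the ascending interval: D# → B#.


Step by step:
Letter names: D → B spans 6 letter names → a 6th
Semitones: D# → B# = 9 half-steps
A 6th of 9 semitones is a major 6th
= major 6th


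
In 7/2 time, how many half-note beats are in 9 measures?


Reasoning:
Time signature 7/2: the bottom number 2 means the half note gets one count
The top number 7 means 7 half-note beats per measure
Total = 7 × 9 measures
= 63 half-note beats


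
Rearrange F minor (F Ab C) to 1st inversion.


Let's work it out.
Root position: F Ab C
1st inversion: move root up an octave
Bass note: Ab
Notes (bottom to top) = Ab C F


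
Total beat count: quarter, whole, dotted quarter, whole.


Let's work it out.
Beat values:
  quarter = 1 beat
  whole = 4 beats
  dotted quarter = 1.5 beats
  whole = 4 beats
Sum = 1 + 4 + 1.5 + 4
= 10.5 beats


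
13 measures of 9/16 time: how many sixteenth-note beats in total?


Reasoning:
Time signature 9/16: the bottom number 16 means the sixteenth note gets one count
The top number 9 means 9 sixteenth-note beats per measure
Total = 9 × 13 measures
= 117 sixteenth-note beats


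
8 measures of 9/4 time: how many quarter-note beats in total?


Time signature 9/4: the bottom number 4 means the quarter note gets one count
The top number 9 means 9 quarter-note beats per measure
Total = 9 × 8 measures
= 72 quarter-note beats


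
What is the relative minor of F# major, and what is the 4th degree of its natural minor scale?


Step by step:
The relative minor shares the major's key signature and starts on its 6th degree
6th degree = a major 6th above the tonic; a major 6th above F# is D#
→ relative minor of F# major is D# minor
D# natural minor scale: D# E# F# G# A# B C#
= D# minor; 4th degree = G#


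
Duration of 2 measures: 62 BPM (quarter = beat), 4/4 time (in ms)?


Step by step:
Quarter-note beat duration = 60000 / 62 ms
Beats per measure (4/4) = 4
One measure = 4 × 60000 / 62 = 240000 / 62 ms
2 measures = 2 × 240000 / 62 = 480000 / 62
= 7741.9 ms


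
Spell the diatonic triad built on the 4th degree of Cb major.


Let's work it out.
Cb major scale: Cb Db Eb Fb Gb Ab Bb
Diatonic triad on degree 4 stacks scale notes 4, 6, 1: Fb Ab Cb
Fb→Ab = 4 semitones; Fb→Cb = 7 semitones → major triad
= Fb Ab Cb (major)


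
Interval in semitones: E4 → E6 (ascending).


Absolute semitone position = octave×12 + chromatic position
E4: 4×12 + 4 = 52
E6: 6×12 + 4 = 76
Difference = 76 - 52 = 24
= 24 semitones


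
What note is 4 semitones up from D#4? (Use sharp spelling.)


D#4: chromatic position 3 in octave 4 → absolute = 4×12 + 3 = 51
Transpose up 4: 51 + 4 = 55
55 = 4×12 + 7 → G in octave 4
Result = G4


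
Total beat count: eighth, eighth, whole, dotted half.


Let's work it out.
Beat values:
  eighth = 0.5 beats
  eighth = 0.5 beats
  whole = 4 beats
  dotted half = 3 beats
Sum = 0.5 + 0.5 + 4 + 3
= 8 beats


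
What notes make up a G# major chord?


Step by step:
Major triad = root + major 3rd (4 semitones) + perfect 5th (7 semitones)
A triad on G# stacks thirds, so the chord tones use letter names G-B-D
Root: G#
Major 3rd above G#: B#
Perfect 5th above G#: D#
Chord = G# B# D#


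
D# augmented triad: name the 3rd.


Let's work it out.
Augmented triad = root + major 3rd (4 semitones) + augmented 5th (8 semitones)
A triad on D# stacks thirds, so the chord tones use letter names D-F-A
Root: D#
Major 3rd above D#: F##
Augmented 5th above D#: A##
The 3rd = F##


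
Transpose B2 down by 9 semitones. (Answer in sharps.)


B2: chromatic position 11 in octave 2 → absolute = 2×12 + 11 = 35
Transpose down 9: 35 - 9 = 26
26 = 2×12 + 2 → D in octave 2
Result = D2


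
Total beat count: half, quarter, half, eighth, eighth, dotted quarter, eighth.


Working:
Beat values:
  half = 2 beats
  quarter = 1 beat
  half = 2 beats
  eighth = 0.5 beats
  eighth = 0.5 beats
  dotted quarter = 1.5 beats
  eighth = 0.5 beats
Sum = 2 + 1 + 2 + 0.5 + 0.5 + 1.5 + 0.5
= 8 beats


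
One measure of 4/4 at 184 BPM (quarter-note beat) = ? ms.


Quarter-note beat duration = 60000 / 184 ms
Beats per measure (4/4) = 4
One measure = 4 × 60000 / 184 = 240000 / 184 ms
= 1304.3 ms


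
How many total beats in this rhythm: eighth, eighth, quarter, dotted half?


Beat values:
  eighth = 0.5 beats
  eighth = 0.5 beats
  quarter = 1 beat
  dotted half = 3 beats
Sum = 0.5 + 0.5 + 1 + 3
= 5 beats


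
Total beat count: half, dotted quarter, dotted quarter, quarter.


Reasoning:
Beat values:
  half = 2 beats
  dotted quarter = 1.5 beats
  dotted quarter = 1.5 beats
  quarter = 1 beat
Sum = 2 + 1.5 + 1.5 + 1
= 6 beats


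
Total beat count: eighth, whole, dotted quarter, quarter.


Solution.
Beat values:
  eighth = 0.5 beats
  whole = 4 beats
  dotted quarter = 1.5 beats
  quarter = 1 beat
Sum = 0.5 + 4 + 1.5 + 1
= 7 beats


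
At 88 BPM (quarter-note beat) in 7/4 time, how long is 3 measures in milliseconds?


Working:
Quarter-note beat duration = 60000 / 88 ms
Beats per measure (7/4) = 7
One measure = 7 × 60000 / 88 = 420000 / 88 ms
3 measures = 3 × 420000 / 88 = 1260000 / 88
= 14318.2 ms
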